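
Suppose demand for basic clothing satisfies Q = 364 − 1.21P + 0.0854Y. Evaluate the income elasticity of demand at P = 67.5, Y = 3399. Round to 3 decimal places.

At P = 67.5, Y = 3399: Q = 572.600.
Holding P constant, ∂Q/∂Y = 0.0854.
η_Y = (∂Q/∂Y)·(Y/Q) = 0.0854 × (3399/572.600) = 0.507.

0.507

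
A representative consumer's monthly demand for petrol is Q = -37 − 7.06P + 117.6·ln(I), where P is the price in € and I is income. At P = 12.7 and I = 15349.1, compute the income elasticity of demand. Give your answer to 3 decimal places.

0.117

At P = 12.7, I = 15349.1: Q = 1006.862.
Holding P constant, ∂Q/∂I = 117.6/I = 0.00766169.
η_I = (∂Q/∂I)·(I/Q) = 0.00766169 × (15349.1/1006.862) = 0.117.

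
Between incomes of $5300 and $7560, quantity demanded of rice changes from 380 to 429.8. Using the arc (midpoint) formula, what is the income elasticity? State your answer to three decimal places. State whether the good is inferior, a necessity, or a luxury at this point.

ΔQ = 429.8 − 380 = 49.8; midpoint Q̄ = (380 + 429.8)/2 = 404.9.
ΔI = 7560 − 5300 = 2260; midpoint Ī = (5300 + 7560)/2 = 6430.
η = (ΔQ/Q̄) ÷ (ΔI/Ī) = (49.8/404.9) ÷ (2260/6430) = 0.350.
0 < η < 1 ⇒ necessity.

0.350 (necessity)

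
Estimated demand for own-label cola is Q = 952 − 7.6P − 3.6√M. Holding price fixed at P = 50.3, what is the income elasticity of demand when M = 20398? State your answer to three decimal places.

At P = 50.3, M = 20398: Q = 55.562.
Holding P constant, ∂Q/∂M = -3.6/(2√M) = -0.0126031.
η_M = (∂Q/∂M)·(M/Q) = -0.0126031 × (20398/55.562) = -4.627.

-4.627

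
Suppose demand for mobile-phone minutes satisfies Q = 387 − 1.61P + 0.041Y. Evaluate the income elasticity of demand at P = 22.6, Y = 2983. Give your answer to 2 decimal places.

At P = 22.6, Y = 2983: Q = 472.917.
Holding P constant, ∂Q/∂Y = 0.041.
η_Y = (∂Q/∂Y)·(Y/Q) = 0.041 × (2983/472.917) = 0.26.

0.26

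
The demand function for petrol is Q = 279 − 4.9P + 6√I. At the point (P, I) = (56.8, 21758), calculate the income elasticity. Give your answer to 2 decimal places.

At P = 56.8, I = 21758: Q = 885.716.
Holding P constant, ∂Q/∂I = 6/(2√I) = 0.0203382.
η_I = (∂Q/∂I)·(I/Q) = 0.0203382 × (21758/885.716) = 0.50.

0.50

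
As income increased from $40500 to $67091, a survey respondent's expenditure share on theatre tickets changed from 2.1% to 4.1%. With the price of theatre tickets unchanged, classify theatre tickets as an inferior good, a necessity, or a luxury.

luxury

The budget share rises as income rises, so η > 1.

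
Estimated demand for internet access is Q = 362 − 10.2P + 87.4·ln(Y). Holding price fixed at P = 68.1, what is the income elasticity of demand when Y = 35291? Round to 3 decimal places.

At P = 68.1, Y = 35291: Q = 582.579.
Holding P constant, ∂Q/∂Y = 87.4/Y = 0.00247655.
η_Y = (∂Q/∂Y)·(Y/Q) = 0.00247655 × (35291/582.579) = 0.150.

0.150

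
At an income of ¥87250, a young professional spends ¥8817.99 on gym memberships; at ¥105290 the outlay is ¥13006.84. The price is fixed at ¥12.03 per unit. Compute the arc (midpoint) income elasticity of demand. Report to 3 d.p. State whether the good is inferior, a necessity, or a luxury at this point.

With a constant price, Q₁ = 8817.99/12.03 = 733.000 and Q₂ = 13006.84/12.03 = 1081.200 (equivalently, work directly with expenditure since P cancels).
Midpoint %ΔQ = (13006.84 − 8817.99)/10912.42 = 0.38386; midpoint %ΔI = (105290 − 87250)/96270 = 0.18739.
η = 0.38386 / 0.18739 = 2.048.
η > 1 ⇒ luxury.

2.048 (luxury)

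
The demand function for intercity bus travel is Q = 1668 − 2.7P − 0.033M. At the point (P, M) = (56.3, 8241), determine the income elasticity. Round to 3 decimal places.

At P = 56.3, M = 8241: Q = 1244.037.
Holding P constant, ∂Q/∂M = −0.033.
η_M = (∂Q/∂M)·(M/Q) = -0.033 × (8241/1244.037) = -0.219.

-0.219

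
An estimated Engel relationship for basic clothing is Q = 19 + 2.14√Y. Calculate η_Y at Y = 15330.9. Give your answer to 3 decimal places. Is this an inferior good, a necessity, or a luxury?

0.467 (necessity)

At Y = 15330.9: Q = 283.971.
dQ/dY = 2.14/(2√Y) = 0.00864172 at this income.
η = (dQ/dY)·(Y/Q) = 0.00864172 × (15330.9/283.971) = 0.467.
Since 0 < η < 1, the good is a necessity.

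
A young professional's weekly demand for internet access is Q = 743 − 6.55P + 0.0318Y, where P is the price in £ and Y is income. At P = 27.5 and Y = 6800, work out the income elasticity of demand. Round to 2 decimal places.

0.28

At P = 27.5, Y = 6800: Q = 779.115.
Holding P constant, ∂Q/∂Y = 0.0318.
η_Y = (∂Q/∂Y)·(Y/Q) = 0.0318 × (6800/779.115) = 0.28.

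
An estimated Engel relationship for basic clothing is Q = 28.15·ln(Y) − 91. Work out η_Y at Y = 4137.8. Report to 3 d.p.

0.196

At Y = 4137.8: Q = 143.431.
dQ/dY = 28.15/Y = 0.00680313 at this income.
η = (dQ/dY)·(Y/Q) = 0.00680313 × (4137.8/143.431) = 0.196.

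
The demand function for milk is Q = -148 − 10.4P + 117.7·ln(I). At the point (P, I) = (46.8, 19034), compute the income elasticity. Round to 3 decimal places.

At P = 46.8, I = 19034: Q = 525.094.
Holding P constant, ∂Q/∂I = 117.7/I = 0.00618367.
η_I = (∂Q/∂I)·(I/Q) = 0.00618367 × (19034/525.094) = 0.224.

0.224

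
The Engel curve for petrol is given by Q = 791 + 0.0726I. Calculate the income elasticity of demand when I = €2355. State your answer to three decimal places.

0.178

At I = 2355: Q = 961.973.
dQ/dI = 0.0726.
η = (dQ/dI)·(I/Q) = 0.0726 × (2355/961.973) = 0.178.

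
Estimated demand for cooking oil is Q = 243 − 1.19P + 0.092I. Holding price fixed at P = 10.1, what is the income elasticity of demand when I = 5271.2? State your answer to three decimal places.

At P = 10.1, I = 5271.2: Q = 715.931.
Holding P constant, ∂Q/∂I = 0.092.
η_I = (∂Q/∂I)·(I/Q) = 0.092 × (5271.2/715.931) = 0.677.

0.677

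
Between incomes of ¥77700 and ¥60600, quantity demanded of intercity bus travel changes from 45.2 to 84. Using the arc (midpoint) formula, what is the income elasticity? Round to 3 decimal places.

-2.429

ΔQ = 84 − 45.2 = 38.8; midpoint Q̄ = (45.2 + 84)/2 = 64.6.
ΔI = 60600 − 77700 = -17100; midpoint Ī = (77700 + 60600)/2 = 69150.
η = (ΔQ/Q̄) ÷ (ΔI/Ī) = (38.8/64.6) ÷ (-17100/69150) = -2.429.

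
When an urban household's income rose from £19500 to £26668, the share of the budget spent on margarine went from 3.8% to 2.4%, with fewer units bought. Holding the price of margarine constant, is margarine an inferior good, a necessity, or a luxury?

Quantity demanded falls as income rises, so η < 0.

inferior good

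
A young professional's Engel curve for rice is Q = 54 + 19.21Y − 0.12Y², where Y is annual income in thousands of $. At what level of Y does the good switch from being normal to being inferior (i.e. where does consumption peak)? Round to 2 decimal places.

80.04

dQ/dY = 19.21 − 0.24Y.
The good is inferior where dQ/dY < 0. Setting dQ/dY = 0 gives Y = 19.21 / 0.24 = 80.04.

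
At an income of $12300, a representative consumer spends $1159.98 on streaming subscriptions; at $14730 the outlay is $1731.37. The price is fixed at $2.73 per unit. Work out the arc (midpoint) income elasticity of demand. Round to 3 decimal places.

With a constant price, Q₁ = 1159.98/2.73 = 424.901 and Q₂ = 1731.37/2.73 = 634.201 (equivalently, work directly with expenditure since P cancels).
Midpoint %ΔQ = (1731.37 − 1159.98)/1445.68 = 0.39524; midpoint %ΔI = (14730 − 12300)/13515 = 0.17980.
η = 0.39524 / 0.17980 = 2.198.

2.198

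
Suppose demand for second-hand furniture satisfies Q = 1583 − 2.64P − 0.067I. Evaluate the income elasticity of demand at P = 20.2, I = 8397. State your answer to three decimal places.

At P = 20.2, I = 8397: Q = 967.073.
Holding P constant, ∂Q/∂I = −0.067.
η_I = (∂Q/∂I)·(I/Q) = -0.067 × (8397/967.073) = -0.582.

-0.582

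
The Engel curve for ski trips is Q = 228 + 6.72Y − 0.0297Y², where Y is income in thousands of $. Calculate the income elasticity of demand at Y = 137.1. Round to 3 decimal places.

-0.330

At Y = 137.1: Q = 591.0586.
dQ/dY = 6.72 − 0.0594Y = -1.42374.
η = (dQ/dY)·(Y/Q) = -1.42374 × (137.1/591.0586) = -0.330.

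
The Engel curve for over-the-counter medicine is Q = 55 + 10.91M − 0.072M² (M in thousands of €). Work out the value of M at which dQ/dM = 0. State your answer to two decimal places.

dQ/dM = 10.91 − 0.144M.
The good is inferior where dQ/dM < 0. Setting dQ/dM = 0 gives M = 10.91 / 0.144 = 75.76.

75.76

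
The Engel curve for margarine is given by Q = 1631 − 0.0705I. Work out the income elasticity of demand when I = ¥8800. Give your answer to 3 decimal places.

At I = 8800: Q = 1010.600.
dQ/dI = −0.0705.
η = (dQ/dI)·(I/Q) = -0.0705 × (8800/1010.600) = -0.614.

-0.614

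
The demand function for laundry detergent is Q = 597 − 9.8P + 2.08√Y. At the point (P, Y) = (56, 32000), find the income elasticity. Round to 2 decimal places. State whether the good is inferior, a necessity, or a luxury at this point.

At P = 56, Y = 32000: Q = 420.282.
Holding P constant, ∂Q/∂Y = 2.08/(2√Y) = 0.00581378.
η_Y = (∂Q/∂Y)·(Y/Q) = 0.00581378 × (32000/420.282) = 0.44.
Since 0 < η < 1, this is a necessity.

0.44 (necessity)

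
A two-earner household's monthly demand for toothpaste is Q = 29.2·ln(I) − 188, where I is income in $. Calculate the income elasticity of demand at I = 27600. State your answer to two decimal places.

At I = 27600: Q = 110.587.
dQ/dI = 29.2/I = 0.00105797 at this income.
η = (dQ/dI)·(I/Q) = 0.00105797 × (27600/110.587) = 0.26.

0.26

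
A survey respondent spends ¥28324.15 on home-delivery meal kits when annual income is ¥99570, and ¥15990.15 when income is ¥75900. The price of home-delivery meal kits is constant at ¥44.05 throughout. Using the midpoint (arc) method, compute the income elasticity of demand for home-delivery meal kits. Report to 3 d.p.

With a constant price, Q₁ = 28324.15/44.05 = 643.000 and Q₂ = 15990.15/44.05 = 363.000 (equivalently, work directly with expenditure since P cancels).
Midpoint %ΔQ = (15990.15 − 28324.15)/22157.15 = -0.55666; midpoint %ΔI = (75900 − 99570)/87735 = -0.26979.
η = -0.55666 / -0.26979 = 2.063.

2.063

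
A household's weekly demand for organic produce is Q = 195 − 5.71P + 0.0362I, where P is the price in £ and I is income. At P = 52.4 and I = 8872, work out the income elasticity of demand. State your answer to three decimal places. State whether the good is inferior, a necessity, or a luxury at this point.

1.480 (luxury)

At P = 52.4, I = 8872: Q = 216.962.
Holding P constant, ∂Q/∂I = 0.0362.
η_I = (∂Q/∂I)·(I/Q) = 0.0362 × (8872/216.962) = 1.480.
Since η > 1, this is a luxury.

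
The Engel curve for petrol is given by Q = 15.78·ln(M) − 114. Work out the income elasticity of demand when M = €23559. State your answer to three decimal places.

0.352

At M = 23559: Q = 44.861.
dQ/dM = 15.78/M = 0.000669808 at this income.
η = (dQ/dM)·(M/Q) = 0.000669808 × (23559/44.861) = 0.352.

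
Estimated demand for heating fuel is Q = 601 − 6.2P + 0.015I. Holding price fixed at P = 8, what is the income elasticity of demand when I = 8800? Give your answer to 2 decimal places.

At P = 8, I = 8800: Q = 683.400.
Holding P constant, ∂Q/∂I = 0.015.
η_I = (∂Q/∂I)·(I/Q) = 0.015 × (8800/683.400) = 0.19.

0.19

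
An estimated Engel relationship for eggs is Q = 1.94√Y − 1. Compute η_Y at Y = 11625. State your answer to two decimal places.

At Y = 11625: Q = 208.169.
dQ/dY = 1.94/(2√Y) = 0.00899653 at this income.
η = (dQ/dY)·(Y/Q) = 0.00899653 × (11625/208.169) = 0.50.

0.50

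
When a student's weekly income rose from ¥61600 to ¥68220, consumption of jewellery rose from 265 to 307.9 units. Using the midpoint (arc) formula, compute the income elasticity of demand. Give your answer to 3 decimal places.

1.468

ΔQ = 307.9 − 265 = 42.9; midpoint Q̄ = (265 + 307.9)/2 = 286.45.
ΔI = 68220 − 61600 = 6620; midpoint Ī = (61600 + 68220)/2 = 64910.
η = (ΔQ/Q̄) ÷ (ΔI/Ī) = (42.9/286.45) ÷ (6620/64910) = 1.468.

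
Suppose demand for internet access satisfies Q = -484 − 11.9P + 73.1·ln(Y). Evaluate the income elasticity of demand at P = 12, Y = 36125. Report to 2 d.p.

At P = 12, Y = 36125: Q = 140.366.
Holding P constant, ∂Q/∂Y = 73.1/Y = 0.00202353.
η_Y = (∂Q/∂Y)·(Y/Q) = 0.00202353 × (36125/140.366) = 0.52.

0.52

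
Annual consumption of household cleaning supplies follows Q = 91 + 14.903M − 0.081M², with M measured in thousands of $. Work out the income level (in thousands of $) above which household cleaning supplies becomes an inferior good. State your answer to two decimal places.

91.99

dQ/dM = 14.903 − 0.162M.
The good is inferior where dQ/dM < 0. Setting dQ/dM = 0 gives M = 14.903 / 0.162 = 91.99.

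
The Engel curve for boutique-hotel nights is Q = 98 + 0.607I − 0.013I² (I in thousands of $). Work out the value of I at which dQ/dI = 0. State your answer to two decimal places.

dQ/dI = 0.607 − 0.026I.
The good is inferior where dQ/dI < 0. Setting dQ/dI = 0 gives I = 0.607 / 0.026 = 23.35.

23.35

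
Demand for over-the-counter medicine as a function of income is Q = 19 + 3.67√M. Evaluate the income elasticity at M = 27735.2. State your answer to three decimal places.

At M = 27735.2: Q = 630.198.
dQ/dM = 3.67/(2√M) = 0.0110184 at this income.
η = (dQ/dM)·(M/Q) = 0.0110184 × (27735.2/630.198) = 0.485.

0.485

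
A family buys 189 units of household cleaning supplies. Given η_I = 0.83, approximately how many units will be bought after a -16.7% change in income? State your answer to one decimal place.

%ΔQ ≈ η × %ΔI = 0.83 × (-16.7%) = -13.861%.
New Q ≈ 189 × (1 − 0.13861) = 162.8.

162.8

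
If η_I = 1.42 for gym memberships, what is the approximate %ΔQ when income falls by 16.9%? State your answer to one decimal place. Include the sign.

%ΔQ ≈ η × %ΔI = 1.42 × (-16.9%) = -24.0%.

-24.0%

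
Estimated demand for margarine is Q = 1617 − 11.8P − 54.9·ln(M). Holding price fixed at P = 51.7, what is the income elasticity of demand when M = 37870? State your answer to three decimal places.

At P = 51.7, M = 37870: Q = 428.189.
Holding P constant, ∂Q/∂M = -54.9/M = -0.0014497.
η_M = (∂Q/∂M)·(M/Q) = -0.0014497 × (37870/428.189) = -0.128.

-0.128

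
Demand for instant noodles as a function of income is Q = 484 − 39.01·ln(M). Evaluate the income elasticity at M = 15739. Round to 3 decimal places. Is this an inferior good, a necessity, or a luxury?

-0.365 (inferior good)

At M = 15739: Q = 107.011.
dQ/dM = -39.01/M = -0.00247856 at this income.
η = (dQ/dM)·(M/Q) = -0.00247856 × (15739/107.011) = -0.365.
Since η < 0, the good is an inferior good.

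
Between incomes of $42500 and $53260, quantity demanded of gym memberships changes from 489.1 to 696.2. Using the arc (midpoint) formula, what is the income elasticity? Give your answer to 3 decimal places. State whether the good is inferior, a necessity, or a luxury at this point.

1.555 (luxury)

ΔQ = 696.2 − 489.1 = 207.1; midpoint Q̄ = (489.1 + 696.2)/2 = 592.65.
ΔI = 53260 − 42500 = 10760; midpoint Ī = (42500 + 53260)/2 = 47880.
η = (ΔQ/Q̄) ÷ (ΔI/Ī) = (207.1/592.65) ÷ (10760/47880) = 1.555.
η > 1 ⇒ luxury.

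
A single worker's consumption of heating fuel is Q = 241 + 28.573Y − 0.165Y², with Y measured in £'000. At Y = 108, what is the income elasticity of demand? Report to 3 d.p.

At Y = 108: Q = 1402.3240.
dQ/dY = 28.573 − 0.33Y = -7.06700.
η = (dQ/dY)·(Y/Q) = -7.06700 × (108/1402.3240) = -0.544.

-0.544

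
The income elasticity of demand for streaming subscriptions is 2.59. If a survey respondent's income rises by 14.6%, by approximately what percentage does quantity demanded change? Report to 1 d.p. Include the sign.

%ΔQ ≈ η × %ΔI = 2.59 × 14.6% = 37.8%.

37.8%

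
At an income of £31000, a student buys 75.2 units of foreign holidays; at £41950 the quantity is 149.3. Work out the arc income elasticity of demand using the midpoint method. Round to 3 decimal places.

ΔQ = 149.3 − 75.2 = 74.1; midpoint Q̄ = (75.2 + 149.3)/2 = 112.25.
ΔI = 41950 − 31000 = 10950; midpoint Ī = (31000 + 41950)/2 = 36475.
η = (ΔQ/Q̄) ÷ (ΔI/Ī) = (74.1/112.25) ÷ (10950/36475) = 2.199.

2.199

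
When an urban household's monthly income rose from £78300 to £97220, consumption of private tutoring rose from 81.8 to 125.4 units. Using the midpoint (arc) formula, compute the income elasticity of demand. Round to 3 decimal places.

ΔQ = 125.4 − 81.8 = 43.6; midpoint Q̄ = (81.8 + 125.4)/2 = 103.6.
ΔI = 97220 − 78300 = 18920; midpoint Ī = (78300 + 97220)/2 = 87760.
η = (ΔQ/Q̄) ÷ (ΔI/Ī) = (43.6/103.6) ÷ (18920/87760) = 1.952.

1.952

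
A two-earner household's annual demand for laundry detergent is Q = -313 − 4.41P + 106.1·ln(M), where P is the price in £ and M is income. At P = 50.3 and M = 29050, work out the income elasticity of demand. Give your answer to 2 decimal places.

At P = 50.3, M = 29050: Q = 555.543.
Holding P constant, ∂Q/∂M = 106.1/M = 0.00365232.
η_M = (∂Q/∂M)·(M/Q) = 0.00365232 × (29050/555.543) = 0.19.

0.19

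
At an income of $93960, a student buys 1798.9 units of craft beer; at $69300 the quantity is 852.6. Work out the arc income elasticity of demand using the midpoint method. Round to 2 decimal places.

2.36

ΔQ = 852.6 − 1798.9 = -946.3; midpoint Q̄ = (1798.9 + 852.6)/2 = 1325.75.
ΔI = 69300 − 93960 = -24660; midpoint Ī = (93960 + 69300)/2 = 81630.
η = (ΔQ/Q̄) ÷ (ΔI/Ī) = (-946.3/1325.75) ÷ (-24660/81630) = 2.36.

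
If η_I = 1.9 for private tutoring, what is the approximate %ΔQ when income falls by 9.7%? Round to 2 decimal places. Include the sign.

%ΔQ ≈ η × %ΔI = 1.9 × (-9.7%) = -18.43%.

-18.43%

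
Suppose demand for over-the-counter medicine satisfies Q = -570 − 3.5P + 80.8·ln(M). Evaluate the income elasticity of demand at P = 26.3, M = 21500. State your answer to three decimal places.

At P = 26.3, M = 21500: Q = 143.995.
Holding P constant, ∂Q/∂M = 80.8/M = 0.00375814.
η_M = (∂Q/∂M)·(M/Q) = 0.00375814 × (21500/143.995) = 0.561.

0.561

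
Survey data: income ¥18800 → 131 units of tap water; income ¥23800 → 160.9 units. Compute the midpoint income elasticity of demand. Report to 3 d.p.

0.873

ΔQ = 160.9 − 131 = 29.9; midpoint Q̄ = (131 + 160.9)/2 = 145.95.
ΔI = 23800 − 18800 = 5000; midpoint Ī = (18800 + 23800)/2 = 21300.
η = (ΔQ/Q̄) ÷ (ΔI/Ī) = (29.9/145.95) ÷ (5000/21300) = 0.873.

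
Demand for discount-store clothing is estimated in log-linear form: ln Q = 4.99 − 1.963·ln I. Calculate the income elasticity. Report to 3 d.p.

In a log-linear demand, the coefficient on ln I is the income elasticity.
So η = -1.963.

-1.963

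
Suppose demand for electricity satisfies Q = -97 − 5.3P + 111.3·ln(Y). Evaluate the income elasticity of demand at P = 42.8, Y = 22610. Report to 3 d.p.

0.141

At P = 42.8, Y = 22610: Q = 792.070.
Holding P constant, ∂Q/∂Y = 111.3/Y = 0.0049226.
η_Y = (∂Q/∂Y)·(Y/Q) = 0.0049226 × (22610/792.070) = 0.141.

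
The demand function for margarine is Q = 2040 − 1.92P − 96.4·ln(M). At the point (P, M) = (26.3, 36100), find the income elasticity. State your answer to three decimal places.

-0.099

At P = 26.3, M = 36100: Q = 977.878.
Holding P constant, ∂Q/∂M = -96.4/M = -0.00267036.
η_M = (∂Q/∂M)·(M/Q) = -0.00267036 × (36100/977.878) = -0.099.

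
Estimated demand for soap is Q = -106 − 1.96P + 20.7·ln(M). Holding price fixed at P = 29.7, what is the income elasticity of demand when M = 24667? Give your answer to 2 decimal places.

At P = 29.7, M = 24667: Q = 45.132.
Holding P constant, ∂Q/∂M = 20.7/M = 0.000839178.
η_M = (∂Q/∂M)·(M/Q) = 0.000839178 × (24667/45.132) = 0.46.

0.46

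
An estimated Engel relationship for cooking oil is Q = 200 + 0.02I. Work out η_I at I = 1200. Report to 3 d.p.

At I = 1200: Q = 224.000.
dQ/dI = 0.02.
η = (dQ/dI)·(I/Q) = 0.02 × (1200/224.000) = 0.107.

0.107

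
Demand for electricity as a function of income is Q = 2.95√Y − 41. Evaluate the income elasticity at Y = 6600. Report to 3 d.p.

0.603

At Y = 6600: Q = 198.659.
dQ/dY = 2.95/(2√Y) = 0.018156 at this income.
η = (dQ/dY)·(Y/Q) = 0.018156 × (6600/198.659) = 0.603.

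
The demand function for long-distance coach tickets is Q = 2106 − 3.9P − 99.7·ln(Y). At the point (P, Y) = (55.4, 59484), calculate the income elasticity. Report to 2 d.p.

At P = 55.4, Y = 59484: Q = 793.892.
Holding P constant, ∂Q/∂Y = -99.7/Y = -0.00167608.
η_Y = (∂Q/∂Y)·(Y/Q) = -0.00167608 × (59484/793.892) = -0.13.

-0.13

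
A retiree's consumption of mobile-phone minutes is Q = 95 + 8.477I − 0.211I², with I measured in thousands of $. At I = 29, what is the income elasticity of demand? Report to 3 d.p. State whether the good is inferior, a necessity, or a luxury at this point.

-0.668 (inferior good)

At I = 29: Q = 163.3820.
dQ/dI = 8.477 − 0.422I = -3.76100.
η = (dQ/dI)·(I/Q) = -3.76100 × (29/163.3820) = -0.668.
η < 0 ⇒ inferior good.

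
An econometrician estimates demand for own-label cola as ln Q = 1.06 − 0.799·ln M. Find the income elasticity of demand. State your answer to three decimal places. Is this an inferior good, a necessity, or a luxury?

In a log-linear demand, the coefficient on ln M is the income elasticity.
So η = -0.799.
η < 0 ⇒ inferior good.

-0.799 (inferior good)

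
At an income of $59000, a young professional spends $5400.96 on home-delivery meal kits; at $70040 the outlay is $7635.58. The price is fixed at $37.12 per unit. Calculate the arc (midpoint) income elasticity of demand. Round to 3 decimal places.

2.004

With a constant price, Q₁ = 5400.96/37.12 = 145.500 and Q₂ = 7635.58/37.12 = 205.700 (equivalently, work directly with expenditure since P cancels).
Midpoint %ΔQ = (7635.58 − 5400.96)/6518.27 = 0.34282; midpoint %ΔI = (70040 − 59000)/64520 = 0.17111.
η = 0.34282 / 0.17111 = 2.004.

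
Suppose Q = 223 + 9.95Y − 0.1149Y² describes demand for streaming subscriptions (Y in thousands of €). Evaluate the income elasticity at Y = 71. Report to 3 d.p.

-1.290

At Y = 71: Q = 350.2391.
dQ/dY = 9.95 − 0.2298Y = -6.36580.
η = (dQ/dY)·(Y/Q) = -6.36580 × (71/350.2391) = -1.290.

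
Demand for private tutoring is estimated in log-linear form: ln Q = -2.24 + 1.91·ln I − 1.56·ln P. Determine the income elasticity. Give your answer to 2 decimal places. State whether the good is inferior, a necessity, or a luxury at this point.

In a log-linear demand, the coefficient on ln I is the income elasticity.
So η = 1.91.
η > 1 ⇒ luxury.

1.91 (luxury)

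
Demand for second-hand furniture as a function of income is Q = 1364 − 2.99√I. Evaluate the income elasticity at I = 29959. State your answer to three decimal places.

-0.306

At I = 29959: Q = 846.471.
dQ/dI = -2.99/(2√I) = -0.00863729 at this income.
η = (dQ/dI)·(I/Q) = -0.00863729 × (29959/846.471) = -0.306.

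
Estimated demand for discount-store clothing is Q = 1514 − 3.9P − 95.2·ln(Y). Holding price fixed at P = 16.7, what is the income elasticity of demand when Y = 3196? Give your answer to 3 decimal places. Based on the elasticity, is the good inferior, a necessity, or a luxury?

-0.140 (inferior good)

At P = 16.7, Y = 3196: Q = 680.639.
Holding P constant, ∂Q/∂Y = -95.2/Y = -0.0297872.
η_Y = (∂Q/∂Y)·(Y/Q) = -0.0297872 × (3196/680.639) = -0.140.
Since η < 0, this is an inferior good.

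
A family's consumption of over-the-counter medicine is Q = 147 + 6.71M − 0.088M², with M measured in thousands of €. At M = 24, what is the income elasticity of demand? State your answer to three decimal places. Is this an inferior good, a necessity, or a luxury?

0.232 (necessity)

At M = 24: Q = 257.3520.
dQ/dM = 6.71 − 0.176M = 2.48600.
η = (dQ/dM)·(M/Q) = 2.48600 × (24/257.3520) = 0.232.
0 < η < 1 ⇒ necessity.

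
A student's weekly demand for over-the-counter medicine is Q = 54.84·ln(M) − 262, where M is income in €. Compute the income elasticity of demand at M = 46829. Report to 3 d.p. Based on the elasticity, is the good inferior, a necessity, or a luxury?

0.167 (necessity)

At M = 46829: Q = 327.764.
dQ/dM = 54.84/M = 0.00117107 at this income.
η = (dQ/dM)·(M/Q) = 0.00117107 × (46829/327.764) = 0.167.
Since 0 < η < 1, the good is a necessity.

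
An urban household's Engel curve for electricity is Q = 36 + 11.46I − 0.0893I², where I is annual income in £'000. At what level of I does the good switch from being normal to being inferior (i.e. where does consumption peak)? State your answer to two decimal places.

64.17

dQ/dI = 11.46 − 0.1786I.
The good is inferior where dQ/dI < 0. Setting dQ/dI = 0 gives I = 11.46 / 0.1786 = 64.17.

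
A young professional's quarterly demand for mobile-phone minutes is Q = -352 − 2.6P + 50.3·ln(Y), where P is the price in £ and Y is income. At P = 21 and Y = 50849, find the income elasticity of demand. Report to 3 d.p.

At P = 21, Y = 50849: Q = 138.482.
Holding P constant, ∂Q/∂Y = 50.3/Y = 0.000989203.
η_Y = (∂Q/∂Y)·(Y/Q) = 0.000989203 × (50849/138.482) = 0.363.

0.363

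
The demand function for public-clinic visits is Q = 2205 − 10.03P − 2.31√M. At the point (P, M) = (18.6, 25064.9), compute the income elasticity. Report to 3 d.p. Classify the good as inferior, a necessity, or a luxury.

-0.111 (inferior good)

At P = 18.6, M = 25064.9: Q = 1652.725.
Holding P constant, ∂Q/∂M = -2.31/(2√M) = -0.0072954.
η_M = (∂Q/∂M)·(M/Q) = -0.0072954 × (25064.9/1652.725) = -0.111.
Since η < 0, this is an inferior good.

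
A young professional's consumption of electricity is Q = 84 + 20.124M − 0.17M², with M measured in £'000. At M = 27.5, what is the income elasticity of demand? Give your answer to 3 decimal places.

0.582

At M = 27.5: Q = 508.8475.
dQ/dM = 20.124 − 0.34M = 10.77400.
η = (dQ/dM)·(M/Q) = 10.77400 × (27.5/508.8475) = 0.582.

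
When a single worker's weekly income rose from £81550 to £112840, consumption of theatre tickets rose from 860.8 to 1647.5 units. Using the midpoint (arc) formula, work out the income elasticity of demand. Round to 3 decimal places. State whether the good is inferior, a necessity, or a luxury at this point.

ΔQ = 1647.5 − 860.8 = 786.7; midpoint Q̄ = (860.8 + 1647.5)/2 = 1254.15.
ΔI = 112840 − 81550 = 31290; midpoint Ī = (81550 + 112840)/2 = 97195.
η = (ΔQ/Q̄) ÷ (ΔI/Ī) = (786.7/1254.15) ÷ (31290/97195) = 1.948.
η > 1 ⇒ luxury.

1.948 (luxury)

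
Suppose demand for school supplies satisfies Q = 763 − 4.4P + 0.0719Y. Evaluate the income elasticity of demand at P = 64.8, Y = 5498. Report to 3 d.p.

At P = 64.8, Y = 5498: Q = 873.186.
Holding P constant, ∂Q/∂Y = 0.0719.
η_Y = (∂Q/∂Y)·(Y/Q) = 0.0719 × (5498/873.186) = 0.453.

0.453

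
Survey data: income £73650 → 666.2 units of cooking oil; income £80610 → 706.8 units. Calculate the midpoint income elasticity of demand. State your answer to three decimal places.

0.655

ΔQ = 706.8 − 666.2 = 40.6; midpoint Q̄ = (666.2 + 706.8)/2 = 686.5.
ΔI = 80610 − 73650 = 6960; midpoint Ī = (73650 + 80610)/2 = 77130.
η = (ΔQ/Q̄) ÷ (ΔI/Ī) = (40.6/686.5) ÷ (6960/77130) = 0.655.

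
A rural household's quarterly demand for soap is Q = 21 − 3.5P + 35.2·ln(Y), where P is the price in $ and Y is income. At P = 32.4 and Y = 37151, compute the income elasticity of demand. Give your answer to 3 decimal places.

At P = 32.4, Y = 37151: Q = 278.001.
Holding P constant, ∂Q/∂Y = 35.2/Y = 0.000947485.
η_Y = (∂Q/∂Y)·(Y/Q) = 0.000947485 × (37151/278.001) = 0.127.

0.127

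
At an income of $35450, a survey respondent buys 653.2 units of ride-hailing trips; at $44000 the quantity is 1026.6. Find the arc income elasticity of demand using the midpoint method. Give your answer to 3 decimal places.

2.066

ΔQ = 1026.6 − 653.2 = 373.4; midpoint Q̄ = (653.2 + 1026.6)/2 = 839.9.
ΔI = 44000 − 35450 = 8550; midpoint Ī = (35450 + 44000)/2 = 39725.
η = (ΔQ/Q̄) ÷ (ΔI/Ī) = (373.4/839.9) ÷ (8550/39725) = 2.066.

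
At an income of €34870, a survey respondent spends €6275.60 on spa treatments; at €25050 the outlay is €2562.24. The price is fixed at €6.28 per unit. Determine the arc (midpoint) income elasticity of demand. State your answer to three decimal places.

With a constant price, Q₁ = 6275.60/6.28 = 999.299 and Q₂ = 2562.24/6.28 = 408.000 (equivalently, work directly with expenditure since P cancels).
Midpoint %ΔQ = (2562.24 − 6275.60)/4418.92 = -0.84033; midpoint %ΔI = (25050 − 34870)/29960 = -0.32777.
η = -0.84033 / -0.32777 = 2.564.

2.564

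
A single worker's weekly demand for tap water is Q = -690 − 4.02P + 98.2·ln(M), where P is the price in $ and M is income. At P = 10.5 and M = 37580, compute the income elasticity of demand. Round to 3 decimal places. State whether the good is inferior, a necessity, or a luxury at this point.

At P = 10.5, M = 37580: Q = 302.251.
Holding P constant, ∂Q/∂M = 98.2/M = 0.00261309.
η_M = (∂Q/∂M)·(M/Q) = 0.00261309 × (37580/302.251) = 0.325.
Since 0 < η < 1, this is a necessity.

0.325 (necessity)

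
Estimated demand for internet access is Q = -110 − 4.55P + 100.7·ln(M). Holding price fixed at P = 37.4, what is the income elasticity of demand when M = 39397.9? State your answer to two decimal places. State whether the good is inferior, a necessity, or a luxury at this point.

0.13 (necessity)

At P = 37.4, M = 39397.9: Q = 785.384.
Holding P constant, ∂Q/∂M = 100.7/M = 0.00255597.
η_M = (∂Q/∂M)·(M/Q) = 0.00255597 × (39397.9/785.384) = 0.13.
Since 0 < η < 1, this is a necessity.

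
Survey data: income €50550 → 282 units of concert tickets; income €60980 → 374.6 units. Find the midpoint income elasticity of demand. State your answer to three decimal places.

1.508

ΔQ = 374.6 − 282 = 92.6; midpoint Q̄ = (282 + 374.6)/2 = 328.3.
ΔI = 60980 − 50550 = 10430; midpoint Ī = (50550 + 60980)/2 = 55765.
η = (ΔQ/Q̄) ÷ (ΔI/Ī) = (92.6/328.3) ÷ (10430/55765) = 1.508.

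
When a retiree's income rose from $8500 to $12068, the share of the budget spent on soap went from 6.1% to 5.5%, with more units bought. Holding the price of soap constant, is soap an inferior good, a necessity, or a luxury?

necessity

Quantity rises but the budget share falls as income rises, so 0 < η < 1.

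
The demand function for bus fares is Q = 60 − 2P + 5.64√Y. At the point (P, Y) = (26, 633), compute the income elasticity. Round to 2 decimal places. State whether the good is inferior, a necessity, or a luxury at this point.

At P = 26, Y = 633: Q = 149.900.
Holding P constant, ∂Q/∂Y = 5.64/(2√Y) = 0.112085.
η_Y = (∂Q/∂Y)·(Y/Q) = 0.112085 × (633/149.900) = 0.47.
Since 0 < η < 1, this is a necessity.

0.47 (necessity)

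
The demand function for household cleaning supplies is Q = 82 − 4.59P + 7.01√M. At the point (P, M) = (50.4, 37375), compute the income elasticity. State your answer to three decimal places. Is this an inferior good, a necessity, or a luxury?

At P = 50.4, M = 37375: Q = 1205.880.
Holding P constant, ∂Q/∂M = 7.01/(2√M) = 0.01813.
η_M = (∂Q/∂M)·(M/Q) = 0.01813 × (37375/1205.880) = 0.562.
Since 0 < η < 1, this is a necessity.

0.562 (necessity)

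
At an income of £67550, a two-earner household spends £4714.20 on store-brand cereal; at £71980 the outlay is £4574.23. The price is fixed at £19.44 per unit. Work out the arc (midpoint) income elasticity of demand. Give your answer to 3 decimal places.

With a constant price, Q₁ = 4714.20/19.44 = 242.500 and Q₂ = 4574.23/19.44 = 235.300 (equivalently, work directly with expenditure since P cancels).
Midpoint %ΔQ = (4574.23 − 4714.20)/4644.22 = -0.03014; midpoint %ΔI = (71980 − 67550)/69765 = 0.06350.
η = -0.03014 / 0.06350 = -0.475.

-0.475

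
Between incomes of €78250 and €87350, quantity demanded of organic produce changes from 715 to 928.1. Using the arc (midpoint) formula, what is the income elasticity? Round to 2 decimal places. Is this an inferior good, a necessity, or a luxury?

ΔQ = 928.1 − 715 = 213.1; midpoint Q̄ = (715 + 928.1)/2 = 821.55.
ΔI = 87350 − 78250 = 9100; midpoint Ī = (78250 + 87350)/2 = 82800.
η = (ΔQ/Q̄) ÷ (ΔI/Ī) = (213.1/821.55) ÷ (9100/82800) = 2.36.
η > 1 ⇒ luxury.

2.36 (luxury)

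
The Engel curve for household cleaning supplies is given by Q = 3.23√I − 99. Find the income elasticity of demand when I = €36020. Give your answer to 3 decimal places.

0.596

At I = 36020: Q = 514.020.
dQ/dI = 3.23/(2√I) = 0.00850943 at this income.
η = (dQ/dI)·(I/Q) = 0.00850943 × (36020/514.020) = 0.596.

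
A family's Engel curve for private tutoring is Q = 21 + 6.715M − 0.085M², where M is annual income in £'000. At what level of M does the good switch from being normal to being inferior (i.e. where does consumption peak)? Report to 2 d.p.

39.50

dQ/dM = 6.715 − 0.17M.
The good is inferior where dQ/dM < 0. Setting dQ/dM = 0 gives M = 6.715 / 0.17 = 39.50.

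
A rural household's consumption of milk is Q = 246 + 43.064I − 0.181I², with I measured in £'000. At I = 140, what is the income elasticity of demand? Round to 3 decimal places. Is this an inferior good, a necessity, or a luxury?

At I = 140: Q = 2727.3600.
dQ/dI = 43.064 − 0.362I = -7.61600.
η = (dQ/dI)·(I/Q) = -7.61600 × (140/2727.3600) = -0.391.
η < 0 ⇒ inferior good.

-0.391 (inferior good)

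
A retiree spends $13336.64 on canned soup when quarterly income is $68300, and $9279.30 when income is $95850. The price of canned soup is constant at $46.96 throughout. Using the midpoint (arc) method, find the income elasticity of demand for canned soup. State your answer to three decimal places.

-1.069

With a constant price, Q₁ = 13336.64/46.96 = 284.000 and Q₂ = 9279.30/46.96 = 197.600 (equivalently, work directly with expenditure since P cancels).
Midpoint %ΔQ = (9279.30 − 13336.64)/11307.97 = -0.35880; midpoint %ΔI = (95850 − 68300)/82075 = 0.33567.
η = -0.35880 / 0.33567 = -1.069.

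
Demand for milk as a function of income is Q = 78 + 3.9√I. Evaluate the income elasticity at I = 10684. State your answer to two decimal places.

At I = 10684: Q = 481.117.
dQ/dI = 3.9/(2√I) = 0.0188655 at this income.
η = (dQ/dI)·(I/Q) = 0.0188655 × (10684/481.117) = 0.42.

0.42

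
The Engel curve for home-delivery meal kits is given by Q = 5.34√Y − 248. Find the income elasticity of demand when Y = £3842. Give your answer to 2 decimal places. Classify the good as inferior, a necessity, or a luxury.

At Y = 3842: Q = 82.994.
dQ/dY = 5.34/(2√Y) = 0.0430757 at this income.
η = (dQ/dY)·(Y/Q) = 0.0430757 × (3842/82.994) = 1.99.
Since η > 1, the good is a luxury.

1.99 (luxury)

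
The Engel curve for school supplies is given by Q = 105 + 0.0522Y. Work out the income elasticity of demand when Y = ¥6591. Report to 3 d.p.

0.766

At Y = 6591: Q = 449.050.
dQ/dY = 0.0522.
η = (dQ/dY)·(Y/Q) = 0.0522 × (6591/449.050) = 0.766.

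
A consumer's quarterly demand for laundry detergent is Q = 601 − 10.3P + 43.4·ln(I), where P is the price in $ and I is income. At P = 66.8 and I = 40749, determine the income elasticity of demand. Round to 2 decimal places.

At P = 66.8, I = 40749: Q = 373.659.
Holding P constant, ∂Q/∂I = 43.4/I = 0.00106506.
η_I = (∂Q/∂I)·(I/Q) = 0.00106506 × (40749/373.659) = 0.12.

0.12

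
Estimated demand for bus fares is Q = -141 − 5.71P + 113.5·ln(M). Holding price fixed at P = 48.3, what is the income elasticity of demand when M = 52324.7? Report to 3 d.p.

At P = 48.3, M = 52324.7: Q = 816.410.
Holding P constant, ∂Q/∂M = 113.5/M = 0.00216915.
η_M = (∂Q/∂M)·(M/Q) = 0.00216915 × (52324.7/816.410) = 0.139.

0.139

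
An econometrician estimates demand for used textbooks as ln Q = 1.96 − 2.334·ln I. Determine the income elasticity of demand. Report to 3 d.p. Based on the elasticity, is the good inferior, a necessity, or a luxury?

-2.334 (inferior good)

In a log-linear demand, the coefficient on ln I is the income elasticity.
So η = -2.334.
η < 0 ⇒ inferior good.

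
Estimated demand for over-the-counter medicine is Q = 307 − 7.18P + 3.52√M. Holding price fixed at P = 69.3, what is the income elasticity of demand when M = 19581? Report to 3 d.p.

0.816

At P = 69.3, M = 19581: Q = 301.987.
Holding P constant, ∂Q/∂M = 3.52/(2√M) = 0.0125775.
η_M = (∂Q/∂M)·(M/Q) = 0.0125775 × (19581/301.987) = 0.816.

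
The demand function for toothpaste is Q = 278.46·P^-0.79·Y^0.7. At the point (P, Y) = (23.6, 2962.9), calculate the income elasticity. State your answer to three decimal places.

0.700

For a multiplicative demand Q = A·P^α·Y^β, the income elasticity is β everywhere.
Here β = 0.7, so η = 0.700.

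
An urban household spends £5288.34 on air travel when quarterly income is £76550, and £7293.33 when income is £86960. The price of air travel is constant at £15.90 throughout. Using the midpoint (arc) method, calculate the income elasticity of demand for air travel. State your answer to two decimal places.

2.50

With a constant price, Q₁ = 5288.34/15.90 = 332.600 and Q₂ = 7293.33/15.90 = 458.700 (equivalently, work directly with expenditure since P cancels).
Midpoint %ΔQ = (7293.33 − 5288.34)/6290.84 = 0.31872; midpoint %ΔI = (86960 − 76550)/81755 = 0.12733.
η = 0.31872 / 0.12733 = 2.50.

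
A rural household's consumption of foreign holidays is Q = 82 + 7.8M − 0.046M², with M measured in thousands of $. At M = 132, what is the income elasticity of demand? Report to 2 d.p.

-1.85

At M = 132: Q = 310.0960.
dQ/dM = 7.8 − 0.092M = -4.34400.
η = (dQ/dM)·(M/Q) = -4.34400 × (132/310.0960) = -1.85.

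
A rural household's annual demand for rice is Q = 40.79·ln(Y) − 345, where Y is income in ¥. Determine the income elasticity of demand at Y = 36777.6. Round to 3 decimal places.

0.487

At Y = 36777.6: Q = 83.811.
dQ/dY = 40.79/Y = 0.0011091 at this income.
η = (dQ/dY)·(Y/Q) = 0.0011091 × (36777.6/83.811) = 0.487.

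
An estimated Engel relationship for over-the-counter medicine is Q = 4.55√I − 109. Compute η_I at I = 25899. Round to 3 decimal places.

0.587

At I = 25899: Q = 623.239.
dQ/dI = 4.55/(2√I) = 0.0141364 at this income.
η = (dQ/dI)·(I/Q) = 0.0141364 × (25899/623.239) = 0.587.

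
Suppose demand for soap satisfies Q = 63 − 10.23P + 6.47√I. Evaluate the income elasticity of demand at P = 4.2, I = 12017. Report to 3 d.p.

At P = 4.2, I = 12017: Q = 729.289.
Holding P constant, ∂Q/∂I = 6.47/(2√I) = 0.0295105.
η_I = (∂Q/∂I)·(I/Q) = 0.0295105 × (12017/729.289) = 0.486.

0.486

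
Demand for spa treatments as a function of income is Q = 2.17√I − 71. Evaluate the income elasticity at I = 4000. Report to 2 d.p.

1.04

At I = 4000: Q = 66.243.
dQ/dI = 2.17/(2√I) = 0.0171554 at this income.
η = (dQ/dI)·(I/Q) = 0.0171554 × (4000/66.243) = 1.04.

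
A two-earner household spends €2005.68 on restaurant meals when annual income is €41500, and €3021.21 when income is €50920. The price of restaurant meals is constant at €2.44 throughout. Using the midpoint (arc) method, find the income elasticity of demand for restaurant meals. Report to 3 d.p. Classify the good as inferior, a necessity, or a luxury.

With a constant price, Q₁ = 2005.68/2.44 = 822.000 and Q₂ = 3021.21/2.44 = 1238.201 (equivalently, work directly with expenditure since P cancels).
Midpoint %ΔQ = (3021.21 − 2005.68)/2513.45 = 0.40404; midpoint %ΔI = (50920 − 41500)/46210 = 0.20385.
η = 0.40404 / 0.20385 = 1.982.
η > 1 ⇒ luxury.

1.982 (luxury)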